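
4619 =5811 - 1192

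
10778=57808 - 47030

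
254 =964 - 710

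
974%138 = 8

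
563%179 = 26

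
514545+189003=703548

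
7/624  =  7/624 = 0.01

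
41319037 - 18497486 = 22821551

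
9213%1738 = 523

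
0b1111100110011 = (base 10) 7987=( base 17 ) 1aae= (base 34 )6uv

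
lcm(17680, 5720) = 194480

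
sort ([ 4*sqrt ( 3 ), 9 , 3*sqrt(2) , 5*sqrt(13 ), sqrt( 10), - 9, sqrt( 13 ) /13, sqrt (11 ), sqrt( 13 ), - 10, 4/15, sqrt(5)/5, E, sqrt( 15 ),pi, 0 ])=[ - 10, - 9, 0,4/15, sqrt ( 13) /13,sqrt (5)/5, E , pi, sqrt ( 10), sqrt( 11),sqrt ( 13),  sqrt ( 15),3*sqrt(2), 4*sqrt(3), 9,5 *sqrt( 13)] 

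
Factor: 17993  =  19^1*947^1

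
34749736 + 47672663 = 82422399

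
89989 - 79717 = 10272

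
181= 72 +109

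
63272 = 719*88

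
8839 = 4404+4435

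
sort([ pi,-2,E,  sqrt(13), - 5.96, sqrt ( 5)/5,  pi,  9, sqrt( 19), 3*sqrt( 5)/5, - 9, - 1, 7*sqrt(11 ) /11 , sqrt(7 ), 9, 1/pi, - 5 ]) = [  -  9, - 5.96, - 5,  -  2,- 1  ,  1/pi, sqrt ( 5)/5, 3  *sqrt( 5)/5,7*sqrt( 11 ) /11,sqrt( 7),E,pi,pi, sqrt( 13), sqrt( 19 ), 9,  9]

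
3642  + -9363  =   - 5721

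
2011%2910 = 2011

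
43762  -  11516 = 32246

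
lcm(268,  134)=268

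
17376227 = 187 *92921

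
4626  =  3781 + 845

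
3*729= 2187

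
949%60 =49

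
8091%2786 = 2519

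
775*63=48825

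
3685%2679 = 1006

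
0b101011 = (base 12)37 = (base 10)43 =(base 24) 1J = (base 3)1121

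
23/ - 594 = - 23/594  =  - 0.04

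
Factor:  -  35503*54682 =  - 2^1*13^1*19^1*1439^1*2731^1 =- 1941375046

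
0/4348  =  0 = 0.00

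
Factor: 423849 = 3^1 * 141283^1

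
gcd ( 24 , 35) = 1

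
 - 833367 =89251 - 922618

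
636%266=104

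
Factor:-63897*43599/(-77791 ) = 3^2*7^( - 1)*19^2*59^1 * 11113^(- 1 ) * 14533^1 = 2785845303/77791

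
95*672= 63840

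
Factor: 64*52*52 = 2^10 * 13^2 = 173056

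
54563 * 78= 4255914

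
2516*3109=7822244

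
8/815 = 8/815 = 0.01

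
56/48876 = 14/12219 = 0.00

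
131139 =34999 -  - 96140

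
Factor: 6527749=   107^1*61007^1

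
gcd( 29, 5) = 1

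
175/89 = 175/89 = 1.97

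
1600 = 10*160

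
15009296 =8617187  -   - 6392109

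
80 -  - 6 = 86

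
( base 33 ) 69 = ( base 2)11001111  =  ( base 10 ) 207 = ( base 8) 317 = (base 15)dc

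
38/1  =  38 = 38.00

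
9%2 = 1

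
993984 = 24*41416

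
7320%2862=1596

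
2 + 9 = 11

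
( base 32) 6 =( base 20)6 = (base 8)6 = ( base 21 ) 6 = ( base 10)6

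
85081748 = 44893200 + 40188548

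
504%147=63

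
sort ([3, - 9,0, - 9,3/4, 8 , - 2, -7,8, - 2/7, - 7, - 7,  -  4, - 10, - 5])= [ - 10,-9, - 9, - 7, - 7, - 7, - 5, - 4 ,-2, - 2/7, 0 , 3/4, 3,8,  8 ] 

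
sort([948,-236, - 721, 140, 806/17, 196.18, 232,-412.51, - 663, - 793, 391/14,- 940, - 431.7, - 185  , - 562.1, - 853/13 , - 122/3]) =[ - 940, - 793, - 721, - 663 ,-562.1,-431.7,- 412.51,-236 , - 185,  -  853/13, - 122/3 , 391/14,  806/17, 140, 196.18, 232, 948]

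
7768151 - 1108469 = 6659682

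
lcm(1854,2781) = 5562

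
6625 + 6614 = 13239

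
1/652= 1/652 = 0.00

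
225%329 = 225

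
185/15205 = 37/3041 = 0.01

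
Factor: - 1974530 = -2^1 *5^1*197453^1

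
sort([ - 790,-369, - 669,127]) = [ - 790, - 669,-369,127] 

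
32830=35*938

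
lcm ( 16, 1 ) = 16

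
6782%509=165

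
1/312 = 1/312 = 0.00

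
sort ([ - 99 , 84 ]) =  [ - 99,84 ] 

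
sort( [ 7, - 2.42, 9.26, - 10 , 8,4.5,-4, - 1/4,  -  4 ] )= [ - 10, - 4, - 4, - 2.42,-1/4, 4.5, 7,8, 9.26 ]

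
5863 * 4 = 23452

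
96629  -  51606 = 45023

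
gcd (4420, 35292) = 68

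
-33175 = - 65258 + 32083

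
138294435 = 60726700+77567735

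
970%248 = 226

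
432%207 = 18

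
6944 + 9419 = 16363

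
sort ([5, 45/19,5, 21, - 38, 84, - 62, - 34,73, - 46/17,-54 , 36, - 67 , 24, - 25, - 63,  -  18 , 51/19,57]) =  [-67, - 63, -62, - 54, - 38, - 34, - 25, - 18, - 46/17,45/19 , 51/19,  5 , 5,  21,24, 36, 57, 73,84 ]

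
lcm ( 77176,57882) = 231528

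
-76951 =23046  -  99997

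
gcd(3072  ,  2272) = 32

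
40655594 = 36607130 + 4048464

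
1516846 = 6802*223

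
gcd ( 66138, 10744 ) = 2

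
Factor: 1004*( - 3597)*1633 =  - 5897396604  =  - 2^2*3^1*11^1* 23^1 * 71^1*109^1*251^1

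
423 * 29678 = 12553794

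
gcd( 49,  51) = 1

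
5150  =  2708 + 2442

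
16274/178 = 91 + 38/89 =91.43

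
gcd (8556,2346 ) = 138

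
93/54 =1+13/18 = 1.72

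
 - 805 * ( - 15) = 12075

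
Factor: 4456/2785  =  2^3 * 5^( - 1)= 8/5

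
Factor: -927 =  - 3^2*103^1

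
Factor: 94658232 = 2^3*3^1 * 137^1*28789^1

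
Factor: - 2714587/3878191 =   -  19^1 * 23^(-1 )*142873^1*168617^(-1)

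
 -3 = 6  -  9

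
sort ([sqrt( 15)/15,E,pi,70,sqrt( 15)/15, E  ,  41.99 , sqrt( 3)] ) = [sqrt( 15 )/15,  sqrt( 15)/15, sqrt(3) , E,  E, pi, 41.99 , 70 ]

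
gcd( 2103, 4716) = 3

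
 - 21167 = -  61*347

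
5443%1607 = 622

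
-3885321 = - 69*56309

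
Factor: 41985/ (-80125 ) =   -  8397/16025 = - 3^3*5^(-2) * 311^1*641^(-1) 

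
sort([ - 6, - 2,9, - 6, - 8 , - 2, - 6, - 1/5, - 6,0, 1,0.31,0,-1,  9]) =[ -8, -6  , -6, - 6, - 6, - 2  , - 2,-1,-1/5, 0, 0,  0.31, 1,  9, 9 ] 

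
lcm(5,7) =35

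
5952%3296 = 2656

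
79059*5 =395295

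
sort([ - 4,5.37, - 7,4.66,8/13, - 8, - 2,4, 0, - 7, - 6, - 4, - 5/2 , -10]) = [-10, - 8, - 7, - 7,  -  6,-4, - 4, - 5/2, - 2 , 0,8/13,4,  4.66,  5.37 ] 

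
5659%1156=1035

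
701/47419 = 701/47419 = 0.01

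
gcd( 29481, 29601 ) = 3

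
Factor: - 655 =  - 5^1*131^1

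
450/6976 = 225/3488 = 0.06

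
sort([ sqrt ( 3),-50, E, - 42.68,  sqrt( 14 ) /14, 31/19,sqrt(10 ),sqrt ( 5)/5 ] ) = [ - 50,-42.68,  sqrt (14 ) /14,sqrt(5 )/5, 31/19,sqrt (3), E, sqrt(10 ) ]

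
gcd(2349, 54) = 27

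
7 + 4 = 11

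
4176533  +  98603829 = 102780362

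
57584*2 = 115168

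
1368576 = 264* 5184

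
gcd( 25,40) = 5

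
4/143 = 4/143 = 0.03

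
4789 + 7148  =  11937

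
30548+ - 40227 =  -9679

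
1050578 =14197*74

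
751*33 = 24783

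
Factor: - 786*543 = -2^1*3^2*131^1*181^1 =- 426798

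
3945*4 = 15780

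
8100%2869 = 2362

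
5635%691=107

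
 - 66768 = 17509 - 84277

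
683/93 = 683/93 = 7.34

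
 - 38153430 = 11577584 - 49731014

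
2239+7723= 9962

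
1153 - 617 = 536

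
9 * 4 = 36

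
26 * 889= 23114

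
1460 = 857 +603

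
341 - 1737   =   - 1396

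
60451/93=60451/93 = 650.01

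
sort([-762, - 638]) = [ - 762,  -  638]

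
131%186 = 131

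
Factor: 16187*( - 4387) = - 41^1*107^1*16187^1  =  -  71012369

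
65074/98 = 32537/49 = 664.02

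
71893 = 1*71893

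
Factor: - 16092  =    -  2^2 *3^3*149^1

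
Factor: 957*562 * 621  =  333994914 = 2^1 * 3^4* 11^1 * 23^1*29^1 * 281^1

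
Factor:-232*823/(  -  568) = 23867/71=29^1*71^(-1 ) * 823^1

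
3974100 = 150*26494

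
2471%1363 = 1108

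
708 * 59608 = 42202464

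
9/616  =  9/616 = 0.01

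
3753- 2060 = 1693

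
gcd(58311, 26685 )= 9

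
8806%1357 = 664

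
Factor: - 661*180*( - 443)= 52708140 = 2^2*3^2*5^1*443^1*661^1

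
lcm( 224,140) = 1120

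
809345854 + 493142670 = 1302488524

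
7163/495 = 14 +233/495 = 14.47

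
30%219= 30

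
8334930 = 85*98058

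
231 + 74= 305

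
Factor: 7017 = 3^1 * 2339^1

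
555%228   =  99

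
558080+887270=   1445350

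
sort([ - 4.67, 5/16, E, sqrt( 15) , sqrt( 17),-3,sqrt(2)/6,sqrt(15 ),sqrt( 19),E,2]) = [ - 4.67, - 3, sqrt(2 )/6 , 5/16 , 2,  E, E , sqrt( 15),sqrt(15),sqrt ( 17 ) , sqrt( 19 )]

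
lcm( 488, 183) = 1464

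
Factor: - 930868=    - 2^2*31^1* 7507^1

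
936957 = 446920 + 490037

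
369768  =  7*52824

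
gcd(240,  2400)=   240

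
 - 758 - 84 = - 842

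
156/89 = 1 + 67/89 = 1.75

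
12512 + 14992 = 27504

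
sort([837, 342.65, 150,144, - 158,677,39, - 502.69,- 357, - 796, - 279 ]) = [ - 796,- 502.69, - 357, - 279, - 158,39, 144, 150, 342.65, 677, 837 ] 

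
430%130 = 40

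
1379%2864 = 1379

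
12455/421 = 12455/421=29.58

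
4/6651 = 4/6651  =  0.00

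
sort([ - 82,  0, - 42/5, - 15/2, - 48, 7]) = [  -  82,  -  48,  -  42/5, - 15/2, 0,7]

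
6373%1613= 1534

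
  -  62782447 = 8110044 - 70892491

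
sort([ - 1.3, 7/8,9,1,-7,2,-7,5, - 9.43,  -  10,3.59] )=[-10, - 9.43  ,-7, - 7, - 1.3,  7/8,1, 2, 3.59, 5,9]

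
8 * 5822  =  46576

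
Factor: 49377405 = 3^1*5^1*7^1*11^1*42751^1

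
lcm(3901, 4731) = 222357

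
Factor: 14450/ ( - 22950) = -17/27 = -  3^( - 3)*17^1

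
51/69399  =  17/23133 = 0.00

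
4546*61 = 277306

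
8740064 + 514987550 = 523727614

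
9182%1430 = 602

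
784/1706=392/853 = 0.46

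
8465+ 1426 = 9891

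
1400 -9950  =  -8550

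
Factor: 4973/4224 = 2^(- 7)*3^(-1)*11^(-1)*4973^1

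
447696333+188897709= 636594042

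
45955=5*9191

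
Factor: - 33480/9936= -155/46=-2^( -1)*  5^1 * 23^( - 1)*31^1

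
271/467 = 271/467= 0.58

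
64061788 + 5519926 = 69581714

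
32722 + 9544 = 42266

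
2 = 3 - 1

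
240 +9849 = 10089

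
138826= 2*69413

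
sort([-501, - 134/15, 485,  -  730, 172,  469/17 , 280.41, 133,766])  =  [ - 730, - 501, - 134/15, 469/17, 133, 172, 280.41, 485,766]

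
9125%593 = 230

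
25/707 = 25/707 = 0.04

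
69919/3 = 69919/3 = 23306.33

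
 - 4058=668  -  4726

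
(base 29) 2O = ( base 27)31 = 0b1010010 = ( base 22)3G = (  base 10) 82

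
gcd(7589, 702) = 1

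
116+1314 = 1430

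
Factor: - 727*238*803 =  - 138939878=- 2^1*7^1*  11^1* 17^1*73^1*727^1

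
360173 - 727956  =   - 367783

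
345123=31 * 11133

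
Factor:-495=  - 3^2*5^1*11^1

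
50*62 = 3100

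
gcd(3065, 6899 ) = 1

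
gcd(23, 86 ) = 1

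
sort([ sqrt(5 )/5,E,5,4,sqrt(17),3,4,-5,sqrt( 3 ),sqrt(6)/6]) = [ - 5,sqrt( 6) /6,sqrt( 5) /5,sqrt( 3),E,3,4, 4,sqrt(17), 5 ]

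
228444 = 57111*4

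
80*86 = 6880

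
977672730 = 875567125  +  102105605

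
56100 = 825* 68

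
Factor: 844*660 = 2^4  *3^1* 5^1*11^1*211^1 = 557040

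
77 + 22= 99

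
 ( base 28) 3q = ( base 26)46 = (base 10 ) 110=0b1101110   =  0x6E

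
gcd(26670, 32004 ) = 5334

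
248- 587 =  - 339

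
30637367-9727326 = 20910041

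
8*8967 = 71736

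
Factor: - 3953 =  - 59^1*67^1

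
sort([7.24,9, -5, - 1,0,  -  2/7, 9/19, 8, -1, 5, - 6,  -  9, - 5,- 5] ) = [ - 9, - 6, - 5, - 5 , - 5, - 1 , - 1 ,- 2/7,  0, 9/19,5, 7.24,8, 9 ]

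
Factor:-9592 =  - 2^3*11^1*109^1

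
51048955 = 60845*839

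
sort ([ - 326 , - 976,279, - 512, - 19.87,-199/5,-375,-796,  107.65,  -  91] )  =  [ - 976, - 796, - 512,-375,-326, - 91 ,-199/5, - 19.87,107.65,279 ]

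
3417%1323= 771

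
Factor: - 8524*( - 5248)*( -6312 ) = -2^12*3^1 * 41^1*263^1*2131^1 = -282360705024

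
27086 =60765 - 33679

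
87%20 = 7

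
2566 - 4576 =-2010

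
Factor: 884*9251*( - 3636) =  - 29734786224 = - 2^4*3^2* 11^1 * 13^1 * 17^1*29^2*101^1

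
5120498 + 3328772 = 8449270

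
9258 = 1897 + 7361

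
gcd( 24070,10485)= 5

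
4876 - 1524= 3352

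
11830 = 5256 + 6574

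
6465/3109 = 2 + 247/3109= 2.08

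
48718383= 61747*789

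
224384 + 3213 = 227597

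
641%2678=641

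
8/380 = 2/95 = 0.02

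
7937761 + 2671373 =10609134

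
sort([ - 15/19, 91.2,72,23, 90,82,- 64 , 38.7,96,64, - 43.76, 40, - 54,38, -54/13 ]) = [ - 64, - 54,-43.76, - 54/13,-15/19, 23,38,38.7,40,64, 72,82,90,91.2, 96] 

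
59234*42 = 2487828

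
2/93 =2/93 = 0.02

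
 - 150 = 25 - 175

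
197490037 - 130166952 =67323085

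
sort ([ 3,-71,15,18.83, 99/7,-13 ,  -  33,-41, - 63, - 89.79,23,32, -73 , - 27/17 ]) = [ -89.79 ,-73, - 71,-63,-41, - 33, -13, - 27/17,3, 99/7,  15,18.83,23,  32 ] 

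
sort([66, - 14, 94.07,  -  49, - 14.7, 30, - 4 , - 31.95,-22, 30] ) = [ - 49, - 31.95,- 22, - 14.7, - 14, - 4, 30,30, 66,94.07]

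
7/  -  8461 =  - 1 + 8454/8461= - 0.00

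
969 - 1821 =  - 852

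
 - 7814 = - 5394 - 2420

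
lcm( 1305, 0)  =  0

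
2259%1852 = 407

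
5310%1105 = 890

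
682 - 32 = 650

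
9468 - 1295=8173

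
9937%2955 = 1072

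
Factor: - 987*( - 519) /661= 3^2*7^1*47^1*173^1*661^ ( - 1)=512253/661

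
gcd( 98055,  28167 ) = 3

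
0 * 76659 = 0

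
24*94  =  2256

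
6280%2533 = 1214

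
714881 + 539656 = 1254537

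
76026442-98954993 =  - 22928551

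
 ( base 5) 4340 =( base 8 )1123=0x253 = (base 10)595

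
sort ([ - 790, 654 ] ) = [  -  790,654]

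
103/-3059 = -103/3059 = - 0.03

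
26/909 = 26/909=0.03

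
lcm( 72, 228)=1368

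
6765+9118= 15883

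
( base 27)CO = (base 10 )348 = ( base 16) 15c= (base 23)f3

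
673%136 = 129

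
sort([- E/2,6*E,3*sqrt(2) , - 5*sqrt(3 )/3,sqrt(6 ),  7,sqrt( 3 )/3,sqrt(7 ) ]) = [ - 5*sqrt( 3)/3,-E/2,sqrt (3)/3,sqrt(6 )  ,  sqrt( 7 ) , 3* sqrt( 2),7,  6*E ]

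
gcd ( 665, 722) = 19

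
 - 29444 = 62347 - 91791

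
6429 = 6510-81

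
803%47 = 4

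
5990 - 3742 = 2248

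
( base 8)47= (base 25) 1e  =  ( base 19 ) 21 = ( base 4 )213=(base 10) 39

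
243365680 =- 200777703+444143383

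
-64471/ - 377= 64471/377 = 171.01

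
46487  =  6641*7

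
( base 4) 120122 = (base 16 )61A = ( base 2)11000011010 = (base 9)2125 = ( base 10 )1562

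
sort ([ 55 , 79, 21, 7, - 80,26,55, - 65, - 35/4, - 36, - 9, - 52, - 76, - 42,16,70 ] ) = [ - 80, - 76 , - 65, - 52, - 42, - 36, - 9, - 35/4,7, 16, 21,26,55, 55,  70,79 ] 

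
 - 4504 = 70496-75000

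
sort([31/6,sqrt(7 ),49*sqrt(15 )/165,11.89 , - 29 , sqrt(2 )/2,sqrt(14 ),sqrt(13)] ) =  [-29,sqrt( 2 )/2, 49*sqrt( 15)/165, sqrt(7), sqrt( 13 ), sqrt( 14), 31/6,11.89] 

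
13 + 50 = 63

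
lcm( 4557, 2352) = 72912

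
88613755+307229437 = 395843192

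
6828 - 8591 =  - 1763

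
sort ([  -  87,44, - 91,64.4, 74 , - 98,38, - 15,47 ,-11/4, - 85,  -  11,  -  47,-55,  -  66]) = [ - 98, - 91,  -  87, - 85,  -  66, - 55, - 47, - 15 ,-11, - 11/4,38, 44,47, 64.4,74] 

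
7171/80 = 7171/80 = 89.64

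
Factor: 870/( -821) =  - 2^1*3^1 * 5^1*29^1*821^( - 1)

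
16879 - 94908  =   - 78029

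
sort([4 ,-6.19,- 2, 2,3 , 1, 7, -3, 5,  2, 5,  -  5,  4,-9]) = [ - 9,-6.19, - 5  ,-3, - 2,1,2,  2 , 3, 4, 4 , 5,5,7 ]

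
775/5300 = 31/212 = 0.15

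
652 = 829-177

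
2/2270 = 1/1135=0.00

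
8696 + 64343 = 73039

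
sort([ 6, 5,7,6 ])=[ 5,6, 6,7 ] 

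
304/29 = 10 + 14/29 = 10.48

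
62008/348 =15502/87=   178.18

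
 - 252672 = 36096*( - 7 ) 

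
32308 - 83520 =-51212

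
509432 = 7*72776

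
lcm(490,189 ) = 13230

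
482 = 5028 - 4546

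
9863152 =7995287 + 1867865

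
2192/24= 274/3 = 91.33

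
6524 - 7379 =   -  855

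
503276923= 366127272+137149651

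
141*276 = 38916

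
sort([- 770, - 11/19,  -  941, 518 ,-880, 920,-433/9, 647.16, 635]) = [  -  941, - 880, - 770, -433/9,  -  11/19, 518,635, 647.16, 920 ]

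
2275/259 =8 + 29/37 = 8.78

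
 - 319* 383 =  - 122177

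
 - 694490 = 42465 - 736955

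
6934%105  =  4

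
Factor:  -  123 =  - 3^1*41^1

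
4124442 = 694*5943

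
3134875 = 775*4045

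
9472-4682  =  4790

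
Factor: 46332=2^2*3^4*11^1*13^1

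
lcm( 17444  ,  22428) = 156996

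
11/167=11/167 = 0.07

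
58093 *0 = 0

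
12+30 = 42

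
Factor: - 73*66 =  - 2^1*3^1*11^1*73^1 = - 4818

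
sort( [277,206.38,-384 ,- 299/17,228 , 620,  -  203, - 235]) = [ - 384, - 235, - 203, - 299/17,  206.38,228,277, 620] 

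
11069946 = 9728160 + 1341786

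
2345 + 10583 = 12928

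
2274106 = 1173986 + 1100120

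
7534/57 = 7534/57  =  132.18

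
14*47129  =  659806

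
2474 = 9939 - 7465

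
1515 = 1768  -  253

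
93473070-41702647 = 51770423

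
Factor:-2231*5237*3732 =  - 43603743804 = - 2^2*3^1  *  23^1 * 97^1 * 311^1 * 5237^1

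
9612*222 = 2133864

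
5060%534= 254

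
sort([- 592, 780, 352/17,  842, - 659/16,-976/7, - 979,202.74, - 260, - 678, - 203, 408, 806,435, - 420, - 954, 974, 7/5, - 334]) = [ - 979, - 954  , - 678, - 592,  -  420, - 334, - 260, - 203,  -  976/7  ,-659/16, 7/5, 352/17,202.74, 408, 435,  780, 806, 842, 974]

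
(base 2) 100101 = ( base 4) 211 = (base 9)41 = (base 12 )31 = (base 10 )37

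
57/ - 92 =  - 57/92 = -0.62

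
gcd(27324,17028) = 396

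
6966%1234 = 796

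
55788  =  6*9298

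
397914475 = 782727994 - 384813519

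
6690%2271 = 2148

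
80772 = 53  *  1524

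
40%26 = 14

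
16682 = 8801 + 7881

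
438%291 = 147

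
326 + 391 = 717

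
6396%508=300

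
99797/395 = 252+ 257/395 = 252.65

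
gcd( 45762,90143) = 1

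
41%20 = 1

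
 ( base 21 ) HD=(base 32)BI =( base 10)370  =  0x172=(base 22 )gi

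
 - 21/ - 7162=21/7162= 0.00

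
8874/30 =295 + 4/5=295.80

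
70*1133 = 79310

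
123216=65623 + 57593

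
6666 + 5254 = 11920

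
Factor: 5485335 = 3^1*5^1*365689^1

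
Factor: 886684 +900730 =2^1*17^1*52571^1 = 1787414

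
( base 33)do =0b111000101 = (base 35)cx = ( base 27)gl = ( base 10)453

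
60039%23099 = 13841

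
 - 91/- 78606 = 91/78606 = 0.00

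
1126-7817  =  - 6691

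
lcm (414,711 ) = 32706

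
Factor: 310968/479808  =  617/952 = 2^(- 3 )*7^( -1)*17^ ( - 1)*617^1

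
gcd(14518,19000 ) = 2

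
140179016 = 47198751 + 92980265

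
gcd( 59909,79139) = 1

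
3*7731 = 23193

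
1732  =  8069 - 6337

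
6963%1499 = 967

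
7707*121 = 932547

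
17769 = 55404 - 37635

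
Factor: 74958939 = 3^5* 11^1*29^1*967^1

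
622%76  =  14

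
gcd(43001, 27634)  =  1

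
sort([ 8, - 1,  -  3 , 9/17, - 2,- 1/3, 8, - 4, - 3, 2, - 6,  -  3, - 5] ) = [ - 6, - 5, - 4,-3, - 3, - 3, - 2, -1, - 1/3 , 9/17,2, 8, 8 ] 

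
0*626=0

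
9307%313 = 230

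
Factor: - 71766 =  - 2^1*3^4*443^1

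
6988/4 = 1747 = 1747.00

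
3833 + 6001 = 9834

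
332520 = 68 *4890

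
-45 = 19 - 64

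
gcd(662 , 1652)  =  2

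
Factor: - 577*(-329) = 7^1*47^1*577^1 = 189833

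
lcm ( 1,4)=4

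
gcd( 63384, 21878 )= 2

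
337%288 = 49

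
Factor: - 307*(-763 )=7^1*109^1*307^1 = 234241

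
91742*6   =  550452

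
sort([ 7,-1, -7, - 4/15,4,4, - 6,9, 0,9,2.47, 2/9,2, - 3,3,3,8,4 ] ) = [ - 7,  -  6, - 3,-1, - 4/15, 0, 2/9 , 2,  2.47,3,3,4, 4,4,7,  8,9,9 ]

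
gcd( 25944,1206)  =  6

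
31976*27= 863352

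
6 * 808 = 4848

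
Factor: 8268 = 2^2*3^1*13^1*53^1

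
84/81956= 3/2927 = 0.00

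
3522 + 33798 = 37320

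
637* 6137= 3909269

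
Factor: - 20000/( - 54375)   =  2^5 * 3^( - 1)*29^( - 1) = 32/87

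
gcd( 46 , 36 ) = 2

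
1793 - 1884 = -91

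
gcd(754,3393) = 377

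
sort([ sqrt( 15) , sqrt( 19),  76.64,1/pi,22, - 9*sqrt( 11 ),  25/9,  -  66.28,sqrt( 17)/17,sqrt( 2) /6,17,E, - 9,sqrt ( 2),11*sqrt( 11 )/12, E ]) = [  -  66.28, - 9*sqrt( 11), - 9,sqrt( 2) /6,sqrt(17)/17,1/pi,sqrt( 2),E,E , 25/9 , 11*sqrt( 11)/12,sqrt( 15) , sqrt(19), 17, 22,  76.64 ] 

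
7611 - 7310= 301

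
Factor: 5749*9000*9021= 466755561000 = 2^3*3^3 *5^3*31^1*97^1*5749^1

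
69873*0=0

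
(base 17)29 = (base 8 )53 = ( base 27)1g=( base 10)43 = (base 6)111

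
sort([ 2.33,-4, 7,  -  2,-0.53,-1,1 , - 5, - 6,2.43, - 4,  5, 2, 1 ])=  [  -  6,- 5, - 4, - 4,-2,-1, - 0.53, 1, 1,2,2.33, 2.43, 5,  7]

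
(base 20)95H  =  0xe85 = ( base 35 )317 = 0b111010000101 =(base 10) 3717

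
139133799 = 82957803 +56175996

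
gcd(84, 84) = 84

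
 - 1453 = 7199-8652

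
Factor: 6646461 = 3^1* 2215487^1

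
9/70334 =9/70334 = 0.00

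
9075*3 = 27225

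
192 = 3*64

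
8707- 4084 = 4623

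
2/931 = 2/931 = 0.00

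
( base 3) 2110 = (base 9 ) 73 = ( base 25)2g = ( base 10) 66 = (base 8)102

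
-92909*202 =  - 18767618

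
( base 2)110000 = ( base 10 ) 48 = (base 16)30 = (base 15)33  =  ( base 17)2E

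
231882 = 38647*6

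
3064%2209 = 855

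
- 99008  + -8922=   -  107930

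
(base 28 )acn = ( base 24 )e5f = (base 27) b6i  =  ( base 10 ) 8199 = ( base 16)2007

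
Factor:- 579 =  - 3^1*193^1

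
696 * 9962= 6933552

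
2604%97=82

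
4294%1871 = 552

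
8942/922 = 4471/461 = 9.70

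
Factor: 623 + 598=1221 = 3^1*11^1*37^1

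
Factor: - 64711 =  - 163^1*397^1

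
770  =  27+743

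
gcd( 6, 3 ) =3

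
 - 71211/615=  - 116 + 43/205 = - 115.79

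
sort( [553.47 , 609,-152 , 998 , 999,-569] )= [ - 569,- 152, 553.47, 609,998,999] 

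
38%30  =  8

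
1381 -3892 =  - 2511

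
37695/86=37695/86 = 438.31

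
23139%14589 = 8550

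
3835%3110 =725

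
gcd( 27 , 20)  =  1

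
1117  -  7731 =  - 6614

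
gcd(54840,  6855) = 6855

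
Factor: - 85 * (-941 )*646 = 51670310=2^1 * 5^1*17^2 * 19^1 * 941^1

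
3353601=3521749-168148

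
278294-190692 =87602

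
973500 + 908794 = 1882294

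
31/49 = 31/49 = 0.63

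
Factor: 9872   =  2^4*617^1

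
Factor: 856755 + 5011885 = 2^5*5^1*43^1*853^1 = 5868640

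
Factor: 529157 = 529157^1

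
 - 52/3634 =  - 1 + 1791/1817 = - 0.01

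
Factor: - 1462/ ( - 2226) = 731/1113 = 3^( - 1 )*7^( - 1) * 17^1*43^1 * 53^ ( - 1 ) 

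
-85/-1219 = 85/1219 = 0.07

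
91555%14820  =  2635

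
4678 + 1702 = 6380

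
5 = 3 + 2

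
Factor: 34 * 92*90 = 2^4*3^2*5^1*17^1*23^1 = 281520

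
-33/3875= - 1 + 3842/3875 = -  0.01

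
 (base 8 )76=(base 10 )62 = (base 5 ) 222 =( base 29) 24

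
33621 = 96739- 63118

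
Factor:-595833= -3^1*7^1 * 17^1*1669^1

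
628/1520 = 157/380 = 0.41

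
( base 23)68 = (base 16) 92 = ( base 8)222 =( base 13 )b3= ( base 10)146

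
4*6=24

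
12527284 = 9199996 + 3327288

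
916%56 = 20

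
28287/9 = 3143 = 3143.00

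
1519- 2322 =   -  803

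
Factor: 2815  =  5^1 * 563^1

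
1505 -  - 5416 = 6921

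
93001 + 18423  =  111424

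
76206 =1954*39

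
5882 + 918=6800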